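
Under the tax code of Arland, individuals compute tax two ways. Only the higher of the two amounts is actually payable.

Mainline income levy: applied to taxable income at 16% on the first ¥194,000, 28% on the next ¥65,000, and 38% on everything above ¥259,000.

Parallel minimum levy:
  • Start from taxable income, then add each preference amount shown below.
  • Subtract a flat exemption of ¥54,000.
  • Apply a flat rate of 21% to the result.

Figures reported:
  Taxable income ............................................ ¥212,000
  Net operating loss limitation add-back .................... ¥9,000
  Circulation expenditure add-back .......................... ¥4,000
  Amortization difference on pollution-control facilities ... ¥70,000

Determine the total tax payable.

¥50,610

Mainline income levy:
  ¥194,000 × 16% = ¥31,040
  ¥18,000 × 28% = ¥5,040
  → ¥36,080

Parallel minimum levy:
  Adjusted income: ¥212,000 + ¥9,000 + ¥4,000 + ¥70,000 = ¥295,000
  Less exemption ¥54,000 → base ¥241,000
  ¥241,000 × 21% = ¥50,610

¥50,610 > ¥36,080, so the parallel minimum levy is the binding amount.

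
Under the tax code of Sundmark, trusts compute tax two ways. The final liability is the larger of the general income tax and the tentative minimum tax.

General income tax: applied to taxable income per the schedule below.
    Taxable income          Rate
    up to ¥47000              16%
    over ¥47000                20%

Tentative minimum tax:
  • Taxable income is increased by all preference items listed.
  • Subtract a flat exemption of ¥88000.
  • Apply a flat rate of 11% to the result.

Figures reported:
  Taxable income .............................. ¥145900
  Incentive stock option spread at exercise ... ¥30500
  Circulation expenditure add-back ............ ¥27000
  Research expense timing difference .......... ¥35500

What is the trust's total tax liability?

General income tax:
  ¥47000 × 16% = ¥7520
  ¥98900 × 20% = ¥19780
  → ¥27300

Tentative minimum tax:
  Adjusted income: ¥145900 + ¥30500 + ¥27000 + ¥35500 = ¥238900
  Less exemption ¥88000 → base ¥150900
  ¥150900 × 11% = ¥16599

¥27300 > ¥16599, so the general income tax governs.

¥27300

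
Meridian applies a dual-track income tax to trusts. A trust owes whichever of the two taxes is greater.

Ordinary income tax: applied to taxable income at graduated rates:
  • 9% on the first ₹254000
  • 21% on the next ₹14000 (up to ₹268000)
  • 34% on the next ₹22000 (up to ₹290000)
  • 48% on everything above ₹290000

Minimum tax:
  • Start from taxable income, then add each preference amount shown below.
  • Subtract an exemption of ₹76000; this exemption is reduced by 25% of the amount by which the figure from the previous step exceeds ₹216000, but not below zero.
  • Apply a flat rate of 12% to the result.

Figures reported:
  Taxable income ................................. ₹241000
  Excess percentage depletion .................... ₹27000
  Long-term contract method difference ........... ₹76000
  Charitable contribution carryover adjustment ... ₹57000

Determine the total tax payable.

Minimum tax:
  Adjusted income: ₹241000 + ₹27000 + ₹76000 + ₹57000 = ₹401000
  Exemption: ₹76000 − 25% × (₹401000 − ₹216000) = ₹76000 − ₹46250 = ₹29750
  Base: ₹401000 − ₹29750 = ₹371250
  ₹371250 × 12% = ₹44550

Ordinary income tax:
  ₹241000 × 9% = ₹21690

₹44550 > ₹21690, so the minimum tax is the binding amount.

₹44550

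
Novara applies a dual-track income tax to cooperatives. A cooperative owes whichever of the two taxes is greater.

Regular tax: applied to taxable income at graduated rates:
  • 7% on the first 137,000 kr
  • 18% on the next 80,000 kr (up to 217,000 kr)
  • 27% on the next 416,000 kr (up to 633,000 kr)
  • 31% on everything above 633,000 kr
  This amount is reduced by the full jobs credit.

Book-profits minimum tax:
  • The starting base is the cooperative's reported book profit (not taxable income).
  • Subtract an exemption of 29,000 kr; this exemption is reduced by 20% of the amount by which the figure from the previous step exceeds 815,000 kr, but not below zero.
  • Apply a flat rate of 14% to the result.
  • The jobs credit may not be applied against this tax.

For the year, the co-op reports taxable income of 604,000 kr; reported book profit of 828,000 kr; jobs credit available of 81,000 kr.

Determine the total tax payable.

Book-profits minimum tax:
  Base (reported book profit): 828,000 kr
  Exemption: 29,000 kr − 20% × (828,000 kr − 815,000 kr) = 29,000 kr − 2,600 kr = 26,400 kr
  Base: 828,000 kr − 26,400 kr = 801,600 kr
  801,600 kr × 14% = 112,224 kr

Regular tax:
  137,000 kr × 7% = 9,590 kr
  80,000 kr × 18% = 14,400 kr
  387,000 kr × 27% = 104,490 kr
  → 128,480 kr
  Less jobs credit 81,000 kr → 47,480 kr

112,224 kr > 47,480 kr, so the book-profits minimum tax is the binding amount.

112,224 kr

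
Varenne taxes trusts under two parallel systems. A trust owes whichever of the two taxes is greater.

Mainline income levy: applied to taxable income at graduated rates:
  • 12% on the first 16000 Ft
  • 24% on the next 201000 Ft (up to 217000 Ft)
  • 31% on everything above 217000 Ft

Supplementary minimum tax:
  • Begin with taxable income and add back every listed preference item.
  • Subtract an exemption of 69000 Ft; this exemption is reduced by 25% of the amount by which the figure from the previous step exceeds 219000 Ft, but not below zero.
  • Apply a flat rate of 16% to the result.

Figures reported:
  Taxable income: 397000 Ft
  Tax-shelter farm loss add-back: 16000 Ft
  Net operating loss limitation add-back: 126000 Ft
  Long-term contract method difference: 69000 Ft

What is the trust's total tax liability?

105960 Ft

Mainline income levy:
  16000 Ft × 12% = 1920 Ft
  201000 Ft × 24% = 48240 Ft
  180000 Ft × 31% = 55800 Ft
  → 105960 Ft

Supplementary minimum tax:
  Adjusted income: 397000 Ft + 16000 Ft + 126000 Ft + 69000 Ft = 608000 Ft
  Exemption: 25% × (608000 Ft − 219000 Ft) = 97250 Ft ≥ 69000 Ft, so the exemption is fully phased out
  Base: 608000 Ft − 0 Ft = 608000 Ft
  608000 Ft × 16% = 97280 Ft

105960 Ft > 97280 Ft, so the mainline income levy governs.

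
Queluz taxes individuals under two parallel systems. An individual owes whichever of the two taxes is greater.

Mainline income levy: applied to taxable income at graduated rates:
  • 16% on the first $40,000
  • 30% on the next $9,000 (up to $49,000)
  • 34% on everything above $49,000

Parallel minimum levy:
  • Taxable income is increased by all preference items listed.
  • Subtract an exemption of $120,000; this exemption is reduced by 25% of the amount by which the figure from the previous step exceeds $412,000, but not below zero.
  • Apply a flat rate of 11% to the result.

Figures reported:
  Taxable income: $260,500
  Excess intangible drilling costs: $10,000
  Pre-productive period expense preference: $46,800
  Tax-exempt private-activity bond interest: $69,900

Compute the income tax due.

$81,010

Parallel minimum levy:
  Adjusted income: $260,500 + $10,000 + $46,800 + $69,900 = $387,200
  Exemption: $387,200 ≤ $412,000, so full $120,000 applies
  Base: $387,200 − $120,000 = $267,200
  $267,200 × 11% = $29,392

Mainline income levy:
  $40,000 × 16% = $6,400
  $9,000 × 30% = $2,700
  $211,500 × 34% = $71,910
  → $81,010

$81,010 > $29,392, so the mainline income levy governs.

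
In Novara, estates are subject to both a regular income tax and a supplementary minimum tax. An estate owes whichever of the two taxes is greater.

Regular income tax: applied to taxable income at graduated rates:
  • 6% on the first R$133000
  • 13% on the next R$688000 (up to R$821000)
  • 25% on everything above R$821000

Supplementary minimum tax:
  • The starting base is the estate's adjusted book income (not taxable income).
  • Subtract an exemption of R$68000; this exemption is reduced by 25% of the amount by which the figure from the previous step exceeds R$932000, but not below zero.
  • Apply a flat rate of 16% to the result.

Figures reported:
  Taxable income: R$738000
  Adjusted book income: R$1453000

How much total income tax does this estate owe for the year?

Supplementary minimum tax:
  Base (adjusted book income): R$1453000
  Exemption: 25% × (R$1453000 − R$932000) = R$130250 ≥ R$68000, so the exemption is fully phased out
  Base: R$1453000 − R$0 = R$1453000
  R$1453000 × 16% = R$232480

Regular income tax:
  R$133000 × 6% = R$7980
  R$605000 × 13% = R$78650
  → R$86630

R$232480 > R$86630, so the supplementary minimum tax is the binding amount.

R$232480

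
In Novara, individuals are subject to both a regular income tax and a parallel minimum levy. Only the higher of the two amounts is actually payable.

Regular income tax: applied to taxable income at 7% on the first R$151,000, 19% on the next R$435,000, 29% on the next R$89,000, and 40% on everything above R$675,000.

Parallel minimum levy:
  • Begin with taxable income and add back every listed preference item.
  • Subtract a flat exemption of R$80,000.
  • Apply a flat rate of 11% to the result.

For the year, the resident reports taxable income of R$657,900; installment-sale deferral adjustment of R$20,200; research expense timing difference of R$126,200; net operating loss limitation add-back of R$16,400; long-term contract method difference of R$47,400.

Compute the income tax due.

Regular income tax:
  R$151,000 × 7% = R$10,570
  R$435,000 × 19% = R$82,650
  R$71,900 × 29% = R$20,851
  → R$114,071

Parallel minimum levy:
  Adjusted income: R$657,900 + R$20,200 + R$126,200 + R$16,400 + R$47,400 = R$868,100
  Less exemption R$80,000 → base R$788,100
  R$788,100 × 11% = R$86,691

R$114,071 > R$86,691, so the regular income tax governs.

R$114,071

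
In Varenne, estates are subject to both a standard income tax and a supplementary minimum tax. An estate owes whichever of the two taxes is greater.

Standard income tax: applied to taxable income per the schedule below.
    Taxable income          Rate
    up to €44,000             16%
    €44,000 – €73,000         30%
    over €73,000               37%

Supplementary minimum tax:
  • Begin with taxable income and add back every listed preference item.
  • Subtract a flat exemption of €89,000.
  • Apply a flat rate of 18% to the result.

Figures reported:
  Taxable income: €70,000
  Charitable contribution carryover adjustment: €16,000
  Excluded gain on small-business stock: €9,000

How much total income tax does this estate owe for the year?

Supplementary minimum tax:
  Adjusted income: €70,000 + €16,000 + €9,000 = €95,000
  Less exemption €89,000 → base €6,000
  €6,000 × 18% = €1,080

Standard income tax:
  €44,000 × 16% = €7,040
  €26,000 × 30% = €7,800
  → €14,840

€14,840 > €1,080, so the standard income tax governs.

€14,840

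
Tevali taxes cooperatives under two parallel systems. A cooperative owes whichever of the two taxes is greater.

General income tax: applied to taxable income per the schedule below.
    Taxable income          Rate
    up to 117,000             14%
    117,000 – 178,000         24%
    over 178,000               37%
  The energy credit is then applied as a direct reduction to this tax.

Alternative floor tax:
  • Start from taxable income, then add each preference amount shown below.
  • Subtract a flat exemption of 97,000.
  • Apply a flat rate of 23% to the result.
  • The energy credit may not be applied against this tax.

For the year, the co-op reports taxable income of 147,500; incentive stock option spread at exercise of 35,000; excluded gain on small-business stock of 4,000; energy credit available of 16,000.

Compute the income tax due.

General income tax:
  117,000 × 14% = 16,380
  30,500 × 24% = 7,320
  → 23,700
  Less energy credit 16,000 → 7,700

Alternative floor tax:
  Adjusted income: 147,500 + 35,000 + 4,000 = 186,500
  Less exemption 97,000 → base 89,500
  89,500 × 23% = 20,585

20,585 > 7,700, so the alternative floor tax is the binding amount.

20,585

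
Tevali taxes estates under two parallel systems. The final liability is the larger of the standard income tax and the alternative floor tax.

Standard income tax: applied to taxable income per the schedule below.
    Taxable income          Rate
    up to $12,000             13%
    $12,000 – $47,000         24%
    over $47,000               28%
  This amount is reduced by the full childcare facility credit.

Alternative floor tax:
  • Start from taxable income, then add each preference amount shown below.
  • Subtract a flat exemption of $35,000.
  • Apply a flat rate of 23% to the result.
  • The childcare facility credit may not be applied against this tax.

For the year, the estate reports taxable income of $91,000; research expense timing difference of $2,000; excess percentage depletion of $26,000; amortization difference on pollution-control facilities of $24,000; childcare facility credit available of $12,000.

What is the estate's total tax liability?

$24,840

Alternative floor tax:
  Adjusted income: $91,000 + $2,000 + $26,000 + $24,000 = $143,000
  Less exemption $35,000 → base $108,000
  $108,000 × 23% = $24,840

Standard income tax:
  $12,000 × 13% = $1,560
  $35,000 × 24% = $8,400
  $44,000 × 28% = $12,320
  → $22,280
  Less childcare facility credit $12,000 → $10,280

$24,840 > $10,280, so the alternative floor tax is the binding amount.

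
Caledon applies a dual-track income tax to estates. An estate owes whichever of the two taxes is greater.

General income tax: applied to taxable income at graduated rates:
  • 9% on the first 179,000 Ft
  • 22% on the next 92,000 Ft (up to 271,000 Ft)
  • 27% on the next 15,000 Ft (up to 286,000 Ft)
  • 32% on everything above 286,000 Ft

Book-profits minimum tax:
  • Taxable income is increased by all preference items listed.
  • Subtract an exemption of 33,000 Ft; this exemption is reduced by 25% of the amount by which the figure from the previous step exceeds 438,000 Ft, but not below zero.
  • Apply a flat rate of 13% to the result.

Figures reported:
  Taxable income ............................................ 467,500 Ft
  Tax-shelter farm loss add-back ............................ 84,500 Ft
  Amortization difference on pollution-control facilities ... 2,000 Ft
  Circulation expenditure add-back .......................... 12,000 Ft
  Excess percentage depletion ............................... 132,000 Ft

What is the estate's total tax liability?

98,480 Ft

General income tax:
  179,000 Ft × 9% = 16,110 Ft
  92,000 Ft × 22% = 20,240 Ft
  15,000 Ft × 27% = 4,050 Ft
  181,500 Ft × 32% = 58,080 Ft
  → 98,480 Ft

Book-profits minimum tax:
  Adjusted income: 467,500 Ft + 84,500 Ft + 2,000 Ft + 12,000 Ft + 132,000 Ft = 698,000 Ft
  Exemption: 25% × (698,000 Ft − 438,000 Ft) = 65,000 Ft ≥ 33,000 Ft, so the exemption is fully phased out
  Base: 698,000 Ft − 0 Ft = 698,000 Ft
  698,000 Ft × 13% = 90,740 Ft

98,480 Ft > 90,740 Ft, so the general income tax governs.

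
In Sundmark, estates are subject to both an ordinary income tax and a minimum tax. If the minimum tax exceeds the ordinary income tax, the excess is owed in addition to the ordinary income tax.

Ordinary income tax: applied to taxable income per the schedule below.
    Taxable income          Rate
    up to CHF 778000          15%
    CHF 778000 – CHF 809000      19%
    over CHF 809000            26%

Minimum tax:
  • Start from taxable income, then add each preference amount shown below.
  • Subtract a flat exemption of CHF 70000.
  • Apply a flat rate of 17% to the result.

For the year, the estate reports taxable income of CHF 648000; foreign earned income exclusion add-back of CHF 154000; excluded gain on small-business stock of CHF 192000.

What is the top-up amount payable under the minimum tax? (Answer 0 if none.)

CHF 59880

Minimum tax:
  Adjusted income: CHF 648000 + CHF 154000 + CHF 192000 = CHF 994000
  Less exemption CHF 70000 → base CHF 924000
  CHF 924000 × 17% = CHF 157080

Ordinary income tax:
  CHF 648000 × 15% = CHF 97200

Excess of minimum tax over ordinary income tax: CHF 157080 − CHF 97200 = CHF 59880.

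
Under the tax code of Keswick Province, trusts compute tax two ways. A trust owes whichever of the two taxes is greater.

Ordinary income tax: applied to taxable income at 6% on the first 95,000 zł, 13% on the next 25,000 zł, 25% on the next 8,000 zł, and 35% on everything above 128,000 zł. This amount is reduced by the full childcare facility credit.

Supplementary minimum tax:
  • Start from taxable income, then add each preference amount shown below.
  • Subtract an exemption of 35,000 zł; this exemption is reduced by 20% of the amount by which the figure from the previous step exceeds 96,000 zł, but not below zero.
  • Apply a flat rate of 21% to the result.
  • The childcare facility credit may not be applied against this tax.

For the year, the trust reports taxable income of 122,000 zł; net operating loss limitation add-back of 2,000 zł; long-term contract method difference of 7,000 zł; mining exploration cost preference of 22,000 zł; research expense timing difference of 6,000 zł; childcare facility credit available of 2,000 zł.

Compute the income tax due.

Supplementary minimum tax:
  Adjusted income: 122,000 zł + 2,000 zł + 7,000 zł + 22,000 zł + 6,000 zł = 159,000 zł
  Exemption: 35,000 zł − 20% × (159,000 zł − 96,000 zł) = 35,000 zł − 12,600 zł = 22,400 zł
  Base: 159,000 zł − 22,400 zł = 136,600 zł
  136,600 zł × 21% = 28,686 zł

Ordinary income tax:
  95,000 zł × 6% = 5,700 zł
  25,000 zł × 13% = 3,250 zł
  2,000 zł × 25% = 500 zł
  → 9,450 zł
  Less childcare facility credit 2,000 zł → 7,450 zł

28,686 zł > 7,450 zł, so the supplementary minimum tax is the binding amount.

28,686 zł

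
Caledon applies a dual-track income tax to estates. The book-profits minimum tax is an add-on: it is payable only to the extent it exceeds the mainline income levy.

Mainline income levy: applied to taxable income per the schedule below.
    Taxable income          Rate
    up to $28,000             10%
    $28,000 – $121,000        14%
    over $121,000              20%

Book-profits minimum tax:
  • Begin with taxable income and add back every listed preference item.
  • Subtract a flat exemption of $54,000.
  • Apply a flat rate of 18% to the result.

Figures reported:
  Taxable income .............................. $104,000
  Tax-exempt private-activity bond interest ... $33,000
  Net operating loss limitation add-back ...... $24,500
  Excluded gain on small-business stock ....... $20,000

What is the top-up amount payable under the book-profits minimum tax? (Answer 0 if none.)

Mainline income levy:
  $28,000 × 10% = $2,800
  $76,000 × 14% = $10,640
  → $13,440

Book-profits minimum tax:
  Adjusted income: $104,000 + $33,000 + $24,500 + $20,000 = $181,500
  Less exemption $54,000 → base $127,500
  $127,500 × 18% = $22,950

Excess of book-profits minimum tax over mainline income levy: $22,950 − $13,440 = $9,510.

$9,510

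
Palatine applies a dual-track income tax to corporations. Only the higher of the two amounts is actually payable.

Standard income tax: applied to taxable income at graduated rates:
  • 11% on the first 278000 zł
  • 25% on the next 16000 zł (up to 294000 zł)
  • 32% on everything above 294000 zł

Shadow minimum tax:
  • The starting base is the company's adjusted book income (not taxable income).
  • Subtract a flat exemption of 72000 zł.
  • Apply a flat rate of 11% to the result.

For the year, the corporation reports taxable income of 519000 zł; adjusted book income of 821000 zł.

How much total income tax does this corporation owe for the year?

106580 zł

Shadow minimum tax:
  Base (adjusted book income): 821000 zł
  Less exemption 72000 zł → base 749000 zł
  749000 zł × 11% = 82390 zł

Standard income tax:
  278000 zł × 11% = 30580 zł
  16000 zł × 25% = 4000 zł
  225000 zł × 32% = 72000 zł
  → 106580 zł

106580 zł > 82390 zł, so the standard income tax governs.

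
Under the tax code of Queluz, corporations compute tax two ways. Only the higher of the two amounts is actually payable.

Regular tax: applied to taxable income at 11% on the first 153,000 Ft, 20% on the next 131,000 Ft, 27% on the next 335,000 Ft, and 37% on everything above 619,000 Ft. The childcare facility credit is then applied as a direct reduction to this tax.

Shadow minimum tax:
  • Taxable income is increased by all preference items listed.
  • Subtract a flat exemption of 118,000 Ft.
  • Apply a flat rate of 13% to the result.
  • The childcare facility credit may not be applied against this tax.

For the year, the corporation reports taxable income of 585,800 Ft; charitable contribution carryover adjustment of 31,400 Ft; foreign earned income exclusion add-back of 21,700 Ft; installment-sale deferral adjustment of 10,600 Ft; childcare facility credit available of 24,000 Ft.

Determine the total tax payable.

Shadow minimum tax:
  Adjusted income: 585,800 Ft + 31,400 Ft + 21,700 Ft + 10,600 Ft = 649,500 Ft
  Less exemption 118,000 Ft → base 531,500 Ft
  531,500 Ft × 13% = 69,095 Ft

Regular tax:
  153,000 Ft × 11% = 16,830 Ft
  131,000 Ft × 20% = 26,200 Ft
  301,800 Ft × 27% = 81,486 Ft
  → 124,516 Ft
  Less childcare facility credit 24,000 Ft → 100,516 Ft

100,516 Ft > 69,095 Ft, so the regular tax governs.

100,516 Ft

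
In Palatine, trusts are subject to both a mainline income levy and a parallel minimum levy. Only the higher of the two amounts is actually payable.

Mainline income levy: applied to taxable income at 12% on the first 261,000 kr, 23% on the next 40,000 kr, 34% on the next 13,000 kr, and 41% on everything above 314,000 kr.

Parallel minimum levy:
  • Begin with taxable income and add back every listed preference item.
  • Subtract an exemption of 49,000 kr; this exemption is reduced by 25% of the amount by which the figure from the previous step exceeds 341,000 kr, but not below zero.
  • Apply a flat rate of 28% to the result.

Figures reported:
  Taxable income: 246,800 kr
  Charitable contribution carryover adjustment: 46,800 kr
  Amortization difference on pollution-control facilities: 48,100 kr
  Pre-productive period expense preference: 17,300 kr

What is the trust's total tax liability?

88,060 kr

Parallel minimum levy:
  Adjusted income: 246,800 kr + 46,800 kr + 48,100 kr + 17,300 kr = 359,000 kr
  Exemption: 49,000 kr − 25% × (359,000 kr − 341,000 kr) = 49,000 kr − 4,500 kr = 44,500 kr
  Base: 359,000 kr − 44,500 kr = 314,500 kr
  314,500 kr × 28% = 88,060 kr

Mainline income levy:
  246,800 kr × 12% = 29,616 kr

88,060 kr > 29,616 kr, so the parallel minimum levy is the binding amount.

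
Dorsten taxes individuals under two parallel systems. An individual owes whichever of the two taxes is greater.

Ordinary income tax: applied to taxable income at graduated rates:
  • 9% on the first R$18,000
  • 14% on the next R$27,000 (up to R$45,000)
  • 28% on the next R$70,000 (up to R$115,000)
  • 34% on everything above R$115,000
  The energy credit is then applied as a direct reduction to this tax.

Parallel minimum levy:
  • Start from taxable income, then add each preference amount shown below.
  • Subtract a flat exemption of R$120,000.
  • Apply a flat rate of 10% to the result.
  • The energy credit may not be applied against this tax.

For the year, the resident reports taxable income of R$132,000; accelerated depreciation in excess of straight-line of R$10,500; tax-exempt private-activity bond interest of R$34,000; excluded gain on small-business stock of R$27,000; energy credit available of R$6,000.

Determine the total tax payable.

Parallel minimum levy:
  Adjusted income: R$132,000 + R$10,500 + R$34,000 + R$27,000 = R$203,500
  Less exemption R$120,000 → base R$83,500
  R$83,500 × 10% = R$8,350

Ordinary income tax:
  R$18,000 × 9% = R$1,620
  R$27,000 × 14% = R$3,780
  R$70,000 × 28% = R$19,600
  R$17,000 × 34% = R$5,780
  → R$30,780
  Less energy credit R$6,000 → R$24,780

R$24,780 > R$8,350, so the ordinary income tax governs.

R$24,780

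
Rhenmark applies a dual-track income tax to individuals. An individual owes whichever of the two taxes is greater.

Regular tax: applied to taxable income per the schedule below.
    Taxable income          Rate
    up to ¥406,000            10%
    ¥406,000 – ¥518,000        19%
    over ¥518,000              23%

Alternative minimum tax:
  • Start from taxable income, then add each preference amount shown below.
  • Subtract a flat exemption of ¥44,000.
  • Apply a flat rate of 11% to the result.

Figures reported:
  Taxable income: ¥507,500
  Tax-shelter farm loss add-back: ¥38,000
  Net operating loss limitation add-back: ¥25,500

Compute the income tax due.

Alternative minimum tax:
  Adjusted income: ¥507,500 + ¥38,000 + ¥25,500 = ¥571,000
  Less exemption ¥44,000 → base ¥527,000
  ¥527,000 × 11% = ¥57,970

Regular tax:
  ¥406,000 × 10% = ¥40,600
  ¥101,500 × 19% = ¥19,285
  → ¥59,885

¥59,885 > ¥57,970, so the regular tax governs.

¥59,885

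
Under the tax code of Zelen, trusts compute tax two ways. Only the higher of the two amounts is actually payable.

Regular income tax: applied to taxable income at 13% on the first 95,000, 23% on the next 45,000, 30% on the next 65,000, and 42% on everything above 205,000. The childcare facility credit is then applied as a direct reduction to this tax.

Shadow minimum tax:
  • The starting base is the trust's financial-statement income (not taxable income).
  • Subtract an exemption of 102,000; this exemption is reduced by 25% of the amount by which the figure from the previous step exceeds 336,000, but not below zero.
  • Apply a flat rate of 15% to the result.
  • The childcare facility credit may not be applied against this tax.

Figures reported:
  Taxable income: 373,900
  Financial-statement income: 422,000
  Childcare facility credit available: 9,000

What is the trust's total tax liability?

Regular income tax:
  95,000 × 13% = 12,350
  45,000 × 23% = 10,350
  65,000 × 30% = 19,500
  168,900 × 42% = 70,938
  → 113,138
  Less childcare facility credit 9,000 → 104,138

Shadow minimum tax:
  Base (financial-statement income): 422,000
  Exemption: 102,000 − 25% × (422,000 − 336,000) = 102,000 − 21,500 = 80,500
  Base: 422,000 − 80,500 = 341,500
  341,500 × 15% = 51,225

104,138 > 51,225, so the regular income tax governs.

104,138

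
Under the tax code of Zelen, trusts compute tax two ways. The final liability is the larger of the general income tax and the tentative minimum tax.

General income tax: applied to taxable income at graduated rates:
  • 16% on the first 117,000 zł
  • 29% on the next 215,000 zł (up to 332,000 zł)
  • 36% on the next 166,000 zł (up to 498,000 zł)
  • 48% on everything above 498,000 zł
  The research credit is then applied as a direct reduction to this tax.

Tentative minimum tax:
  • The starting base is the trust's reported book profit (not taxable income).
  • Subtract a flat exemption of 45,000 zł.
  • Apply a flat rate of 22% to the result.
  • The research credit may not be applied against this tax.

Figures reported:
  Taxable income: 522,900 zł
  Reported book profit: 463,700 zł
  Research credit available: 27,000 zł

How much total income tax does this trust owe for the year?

125,782 zł

Tentative minimum tax:
  Base (reported book profit): 463,700 zł
  Less exemption 45,000 zł → base 418,700 zł
  418,700 zł × 22% = 92,114 zł

General income tax:
  117,000 zł × 16% = 18,720 zł
  215,000 zł × 29% = 62,350 zł
  166,000 zł × 36% = 59,760 zł
  24,900 zł × 48% = 11,952 zł
  → 152,782 zł
  Less research credit 27,000 zł → 125,782 zł

125,782 zł > 92,114 zł, so the general income tax governs.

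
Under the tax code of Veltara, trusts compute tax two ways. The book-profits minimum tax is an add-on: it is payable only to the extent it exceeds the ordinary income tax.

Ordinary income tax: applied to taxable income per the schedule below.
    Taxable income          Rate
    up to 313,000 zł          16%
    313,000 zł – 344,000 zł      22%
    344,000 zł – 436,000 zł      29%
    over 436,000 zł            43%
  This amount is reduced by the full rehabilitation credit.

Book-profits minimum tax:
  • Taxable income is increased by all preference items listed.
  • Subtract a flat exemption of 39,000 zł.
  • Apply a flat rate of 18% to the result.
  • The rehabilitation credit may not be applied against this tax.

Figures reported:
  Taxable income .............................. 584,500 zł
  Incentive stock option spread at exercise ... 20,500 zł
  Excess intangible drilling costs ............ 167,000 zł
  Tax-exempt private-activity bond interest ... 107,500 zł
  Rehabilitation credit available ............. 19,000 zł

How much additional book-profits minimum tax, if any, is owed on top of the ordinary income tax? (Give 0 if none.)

22,855 zł

Book-profits minimum tax:
  Adjusted income: 584,500 zł + 20,500 zł + 167,000 zł + 107,500 zł = 879,500 zł
  Less exemption 39,000 zł → base 840,500 zł
  840,500 zł × 18% = 151,290 zł

Ordinary income tax:
  313,000 zł × 16% = 50,080 zł
  31,000 zł × 22% = 6,820 zł
  92,000 zł × 29% = 26,680 zł
  148,500 zł × 43% = 63,855 zł
  → 147,435 zł
  Less rehabilitation credit 19,000 zł → 128,435 zł

Excess of book-profits minimum tax over ordinary income tax: 151,290 zł − 128,435 zł = 22,855 zł.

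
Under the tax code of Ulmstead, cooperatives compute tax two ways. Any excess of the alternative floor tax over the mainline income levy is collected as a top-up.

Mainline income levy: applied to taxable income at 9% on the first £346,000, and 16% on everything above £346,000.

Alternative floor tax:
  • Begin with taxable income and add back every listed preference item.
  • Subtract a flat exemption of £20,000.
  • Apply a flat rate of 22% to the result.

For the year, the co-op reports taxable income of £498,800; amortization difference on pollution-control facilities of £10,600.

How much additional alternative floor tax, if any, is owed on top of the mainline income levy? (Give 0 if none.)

£52,080

Mainline income levy:
  £346,000 × 9% = £31,140
  £152,800 × 16% = £24,448
  → £55,588

Alternative floor tax:
  Adjusted income: £498,800 + £10,600 = £509,400
  Less exemption £20,000 → base £489,400
  £489,400 × 22% = £107,668

Excess of alternative floor tax over mainline income levy: £107,668 − £55,588 = £52,080.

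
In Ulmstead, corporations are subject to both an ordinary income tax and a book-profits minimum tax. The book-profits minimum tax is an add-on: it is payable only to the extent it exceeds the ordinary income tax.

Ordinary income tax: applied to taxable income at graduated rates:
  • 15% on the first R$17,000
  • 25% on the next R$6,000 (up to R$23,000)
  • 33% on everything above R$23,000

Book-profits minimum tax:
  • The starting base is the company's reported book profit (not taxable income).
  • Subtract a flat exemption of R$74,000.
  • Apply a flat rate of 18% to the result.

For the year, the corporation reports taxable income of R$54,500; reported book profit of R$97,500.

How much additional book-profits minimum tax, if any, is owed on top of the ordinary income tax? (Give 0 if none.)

R$0

Book-profits minimum tax:
  Base (reported book profit): R$97,500
  Less exemption R$74,000 → base R$23,500
  R$23,500 × 18% = R$4,230

Ordinary income tax:
  R$17,000 × 15% = R$2,550
  R$6,000 × 25% = R$1,500
  R$31,500 × 33% = R$10,395
  → R$14,445

R$4,230 ≤ R$14,445, so no add-on is due.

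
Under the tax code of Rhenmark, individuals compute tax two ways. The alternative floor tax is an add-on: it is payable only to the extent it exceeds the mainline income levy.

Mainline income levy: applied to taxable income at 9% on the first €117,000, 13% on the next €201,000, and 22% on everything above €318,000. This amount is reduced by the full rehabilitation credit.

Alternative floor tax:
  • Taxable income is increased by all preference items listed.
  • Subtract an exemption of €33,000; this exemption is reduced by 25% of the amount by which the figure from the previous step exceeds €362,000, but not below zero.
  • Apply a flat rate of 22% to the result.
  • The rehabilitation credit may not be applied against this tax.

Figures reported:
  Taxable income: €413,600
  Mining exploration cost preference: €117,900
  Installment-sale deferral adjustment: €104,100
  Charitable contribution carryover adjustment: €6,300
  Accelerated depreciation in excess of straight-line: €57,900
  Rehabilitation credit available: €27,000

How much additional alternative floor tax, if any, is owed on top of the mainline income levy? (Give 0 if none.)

Mainline income levy:
  €117,000 × 9% = €10,530
  €201,000 × 13% = €26,130
  €95,600 × 22% = €21,032
  → €57,692
  Less rehabilitation credit €27,000 → €30,692

Alternative floor tax:
  Adjusted income: €413,600 + €117,900 + €104,100 + €6,300 + €57,900 = €699,800
  Exemption: 25% × (€699,800 − €362,000) = €84,450 ≥ €33,000, so the exemption is fully phased out
  Base: €699,800 − €0 = €699,800
  €699,800 × 22% = €153,956

Excess of alternative floor tax over mainline income levy: €153,956 − €30,692 = €123,264.

€123,264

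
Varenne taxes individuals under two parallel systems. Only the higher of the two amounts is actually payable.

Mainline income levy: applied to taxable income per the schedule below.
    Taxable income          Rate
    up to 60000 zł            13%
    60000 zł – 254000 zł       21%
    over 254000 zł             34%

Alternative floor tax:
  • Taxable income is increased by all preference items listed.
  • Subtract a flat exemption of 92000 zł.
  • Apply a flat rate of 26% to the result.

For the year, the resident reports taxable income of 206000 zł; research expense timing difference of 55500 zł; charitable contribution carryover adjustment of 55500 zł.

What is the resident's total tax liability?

58500 zł

Mainline income levy:
  60000 zł × 13% = 7800 zł
  146000 zł × 21% = 30660 zł
  → 38460 zł

Alternative floor tax:
  Adjusted income: 206000 zł + 55500 zł + 55500 zł = 317000 zł
  Less exemption 92000 zł → base 225000 zł
  225000 zł × 26% = 58500 zł

58500 zł > 38460 zł, so the alternative floor tax is the binding amount.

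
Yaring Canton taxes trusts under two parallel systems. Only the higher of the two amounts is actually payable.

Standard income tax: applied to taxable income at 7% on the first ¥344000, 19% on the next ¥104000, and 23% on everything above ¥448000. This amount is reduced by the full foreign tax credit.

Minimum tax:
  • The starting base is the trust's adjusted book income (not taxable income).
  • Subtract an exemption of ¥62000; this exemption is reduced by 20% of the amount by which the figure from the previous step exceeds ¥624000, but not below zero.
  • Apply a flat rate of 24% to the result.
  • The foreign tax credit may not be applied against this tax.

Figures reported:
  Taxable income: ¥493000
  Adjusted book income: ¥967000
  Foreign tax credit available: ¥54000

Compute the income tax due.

Minimum tax:
  Base (adjusted book income): ¥967000
  Exemption: 20% × (¥967000 − ¥624000) = ¥68600 ≥ ¥62000, so the exemption is fully phased out
  Base: ¥967000 − ¥0 = ¥967000
  ¥967000 × 24% = ¥232080

Standard income tax:
  ¥344000 × 7% = ¥24080
  ¥104000 × 19% = ¥19760
  ¥45000 × 23% = ¥10350
  → ¥54190
  Less foreign tax credit ¥54000 → ¥190

¥232080 > ¥190, so the minimum tax is the binding amount.

¥232080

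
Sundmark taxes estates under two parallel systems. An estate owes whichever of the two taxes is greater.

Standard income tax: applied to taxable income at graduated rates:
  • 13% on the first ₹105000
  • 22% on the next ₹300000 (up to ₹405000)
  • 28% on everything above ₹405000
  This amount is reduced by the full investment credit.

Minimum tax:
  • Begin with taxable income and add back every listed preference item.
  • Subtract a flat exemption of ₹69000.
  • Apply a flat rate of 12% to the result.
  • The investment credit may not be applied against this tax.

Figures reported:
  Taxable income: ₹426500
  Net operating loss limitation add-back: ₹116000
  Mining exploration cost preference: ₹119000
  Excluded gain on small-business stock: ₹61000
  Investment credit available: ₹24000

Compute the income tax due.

Minimum tax:
  Adjusted income: ₹426500 + ₹116000 + ₹119000 + ₹61000 = ₹722500
  Less exemption ₹69000 → base ₹653500
  ₹653500 × 12% = ₹78420

Standard income tax:
  ₹105000 × 13% = ₹13650
  ₹300000 × 22% = ₹66000
  ₹21500 × 28% = ₹6020
  → ₹85670
  Less investment credit ₹24000 → ₹61670

₹78420 > ₹61670, so the minimum tax is the binding amount.

₹78420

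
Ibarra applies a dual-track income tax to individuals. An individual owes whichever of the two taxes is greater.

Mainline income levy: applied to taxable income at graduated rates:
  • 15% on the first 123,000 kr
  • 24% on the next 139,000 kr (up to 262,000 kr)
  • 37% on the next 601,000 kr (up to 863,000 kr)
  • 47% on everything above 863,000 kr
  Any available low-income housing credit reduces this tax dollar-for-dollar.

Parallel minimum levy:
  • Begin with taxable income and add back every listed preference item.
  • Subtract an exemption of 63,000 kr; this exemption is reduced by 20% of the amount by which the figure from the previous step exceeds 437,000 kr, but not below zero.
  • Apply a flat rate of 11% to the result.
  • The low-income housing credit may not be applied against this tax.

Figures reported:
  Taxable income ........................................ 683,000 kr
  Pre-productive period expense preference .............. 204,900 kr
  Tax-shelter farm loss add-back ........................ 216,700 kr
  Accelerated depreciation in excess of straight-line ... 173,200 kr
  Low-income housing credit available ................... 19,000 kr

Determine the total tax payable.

188,580 kr

Parallel minimum levy:
  Adjusted income: 683,000 kr + 204,900 kr + 216,700 kr + 173,200 kr = 1,277,800 kr
  Exemption: 20% × (1,277,800 kr − 437,000 kr) = 168,160 kr ≥ 63,000 kr, so the exemption is fully phased out
  Base: 1,277,800 kr − 0 kr = 1,277,800 kr
  1,277,800 kr × 11% = 140,558 kr

Mainline income levy:
  123,000 kr × 15% = 18,450 kr
  139,000 kr × 24% = 33,360 kr
  421,000 kr × 37% = 155,770 kr
  → 207,580 kr
  Less low-income housing credit 19,000 kr → 188,580 kr

188,580 kr > 140,558 kr, so the mainline income levy governs.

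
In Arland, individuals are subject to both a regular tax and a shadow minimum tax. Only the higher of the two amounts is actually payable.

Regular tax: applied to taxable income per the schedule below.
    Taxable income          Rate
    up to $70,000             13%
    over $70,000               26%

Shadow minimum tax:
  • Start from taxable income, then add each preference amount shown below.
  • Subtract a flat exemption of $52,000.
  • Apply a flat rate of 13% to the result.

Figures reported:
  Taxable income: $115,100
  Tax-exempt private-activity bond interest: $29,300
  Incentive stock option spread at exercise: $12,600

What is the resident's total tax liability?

$20,826

Regular tax:
  $70,000 × 13% = $9,100
  $45,100 × 26% = $11,726
  → $20,826

Shadow minimum tax:
  Adjusted income: $115,100 + $29,300 + $12,600 = $157,000
  Less exemption $52,000 → base $105,000
  $105,000 × 13% = $13,650

$20,826 > $13,650, so the regular tax governs.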